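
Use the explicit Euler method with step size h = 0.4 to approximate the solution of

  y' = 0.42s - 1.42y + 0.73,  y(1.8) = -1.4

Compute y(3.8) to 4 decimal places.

Euler: y_{n+1} = y_n + h·f(s_n, y_n).
s=1.800000, y=-1.400000: f=3.474000 → y ← -1.400000 + 0.4·3.474000 = -0.010400
s=2.200000, y=-0.010400: f=1.668768 → y ← -0.010400 + 0.4·1.668768 = 0.657107
s=2.600000, y=0.657107: f=0.888908 → y ← 0.657107 + 0.4·0.888908 = 1.012670
s=3.000000, y=1.012670: f=0.552008 → y ← 1.012670 + 0.4·0.552008 = 1.233474
s=3.400000, y=1.233474: f=0.406468 → y ← 1.233474 + 0.4·0.406468 = 1.396061
y(3.8) ≈ 1.3961

1.3961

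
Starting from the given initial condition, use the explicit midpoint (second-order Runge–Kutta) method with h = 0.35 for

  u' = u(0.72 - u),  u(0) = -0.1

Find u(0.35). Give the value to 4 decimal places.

Midpoint: k1 = f(s_n, u_n); k2 = f(s_n + h/2, u_n + (h/2)·k1); u_{n+1} = u_n + h·k2.
s=0.000000, u=-0.100000:
  k1 = f(0.000000, -0.100000) = -0.082000
  k2 = f(0.175000, -0.114350) = -0.095408
  u ← -0.100000 + 0.35·(-0.095408) = -0.133393
u(0.35) ≈ -0.1334

-0.1334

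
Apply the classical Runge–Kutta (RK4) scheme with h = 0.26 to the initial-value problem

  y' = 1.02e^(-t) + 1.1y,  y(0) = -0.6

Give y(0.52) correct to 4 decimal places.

-0.4912

RK4: k1 = f(t_n, y_n); k2 = f(t_n + h/2, y_n + (h/2)·k1); k3 = f(t_n + h/2, y_n + (h/2)·k2); k4 = f(t_n + h, y_n + h·k3); y_{n+1} = y_n + (h/6)·(k1 + 2k2 + 2k3 + k4).
t=0.000000, y=-0.600000:
  k1 = f(0.000000, -0.600000) = 0.360000
  k2 = f(0.130000, -0.553200) = 0.287137
  k3 = f(0.130000, -0.562672) = 0.276718
  k4 = f(0.260000, -0.528053) = 0.205614
  y ← -0.600000 + (0.26/6)·(k1 + 2k2 + 2k3 + k4) = -0.526623
t=0.260000, y=-0.526623:
  k1 = f(0.260000, -0.526623) = 0.207188
  k2 = f(0.390000, -0.499688) = 0.140941
  k3 = f(0.390000, -0.508300) = 0.131468
  k4 = f(0.520000, -0.492441) = 0.064726
  y ← -0.526623 + (0.26/6)·(k1 + 2k2 + 2k3 + k4) = -0.491231
y(0.52) ≈ -0.4912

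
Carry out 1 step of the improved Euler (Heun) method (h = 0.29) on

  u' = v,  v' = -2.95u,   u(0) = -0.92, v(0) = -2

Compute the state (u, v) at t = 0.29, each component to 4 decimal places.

Heun on (u,v): k1 = f(t_n, state_n); k2 = f(t_n + h, state_n + h·k1); state_{n+1} = state_n + (h/2)·(k1 + k2).
0.000000: (-0.920000, -2.000000)
  k1 = (-2.000000, 2.714000)
  predictor → (-1.500000, -1.212940)
  k2 = (-1.212940, 4.425000)
  → (-1.385876, -0.964845)
(u(0.29), v(0.29)) ≈ (-1.3859, -0.9648)

-1.3859, -0.9648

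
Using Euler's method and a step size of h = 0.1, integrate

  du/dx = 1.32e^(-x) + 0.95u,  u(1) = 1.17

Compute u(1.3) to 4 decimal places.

1.6822

Euler: u_{n+1} = u_n + h·f(x_n, u_n).
x=1.000000, u=1.170000: f=1.597101 → u ← 1.170000 + 0.1·1.597101 = 1.329710
x=1.100000, u=1.329710: f=1.702614 → u ← 1.329710 + 0.1·1.702614 = 1.499972
x=1.200000, u=1.499972: f=1.822549 → u ← 1.499972 + 0.1·1.822549 = 1.682226
u(1.3) ≈ 1.6822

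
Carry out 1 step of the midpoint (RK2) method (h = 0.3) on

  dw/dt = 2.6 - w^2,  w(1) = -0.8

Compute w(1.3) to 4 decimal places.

Midpoint: k1 = f(t_n, w_n); k2 = f(t_n + h/2, w_n + (h/2)·k1); w_{n+1} = w_n + h·k2.
t=1.000000, w=-0.800000:
  k1 = f(1.000000, -0.800000) = 1.960000
  k2 = f(1.150000, -0.506000) = 2.343964
  w ← -0.800000 + 0.3·2.343964 = -0.096811
w(1.3) ≈ -0.0968

-0.0968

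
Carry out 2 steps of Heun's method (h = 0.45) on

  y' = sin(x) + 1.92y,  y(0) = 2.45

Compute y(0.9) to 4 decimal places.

12.8406

Heun: k1 = f(x_n, y_n); k2 = f(x_n + h, y_n + h·k1); y_{n+1} = y_n + (h/2)·(k1 + k2).
x=0.000000, y=2.450000:
  k1 = f(0.000000, 2.450000) = 4.704000
  k2 = f(0.450000, 4.566800) = 9.203222
  y ← 2.450000 + (0.45/2)·(4.704000 + 9.203222) = 5.579125
x=0.450000, y=5.579125:
  k1 = f(0.450000, 5.579125) = 11.146885
  k2 = f(0.900000, 10.595223) = 21.126155
  y ← 5.579125 + (0.45/2)·(11.146885 + 21.126155) = 12.840559
y(0.9) ≈ 12.8406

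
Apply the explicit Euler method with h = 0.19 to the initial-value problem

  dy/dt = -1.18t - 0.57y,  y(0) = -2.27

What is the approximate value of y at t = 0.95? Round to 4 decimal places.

Euler: y_{n+1} = y_n + h·f(t_n, y_n).
t=0.000000, y=-2.270000: f=1.293900 → y ← -2.270000 + 0.19·1.293900 = -2.024159
t=0.190000, y=-2.024159: f=0.929571 → y ← -2.024159 + 0.19·0.929571 = -1.847541
t=0.380000, y=-1.847541: f=0.604698 → y ← -1.847541 + 0.19·0.604698 = -1.732648
t=0.570000, y=-1.732648: f=0.315009 → y ← -1.732648 + 0.19·0.315009 = -1.672796
t=0.760000, y=-1.672796: f=0.056694 → y ← -1.672796 + 0.19·0.056694 = -1.662024
y(0.95) ≈ -1.6620

-1.6620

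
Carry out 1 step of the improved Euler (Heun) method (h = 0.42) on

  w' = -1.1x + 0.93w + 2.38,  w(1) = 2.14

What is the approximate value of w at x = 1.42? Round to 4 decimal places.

3.6847

Heun: k1 = f(x_n, w_n); k2 = f(x_n + h, w_n + h·k1); w_{n+1} = w_n + (h/2)·(k1 + k2).
x=1.000000, w=2.140000:
  k1 = f(1.000000, 2.140000) = 3.270200
  k2 = f(1.420000, 3.513484) = 4.085540
  w ← 2.140000 + (0.42/2)·(3.270200 + 4.085540) = 3.684705
w(1.42) ≈ 3.6847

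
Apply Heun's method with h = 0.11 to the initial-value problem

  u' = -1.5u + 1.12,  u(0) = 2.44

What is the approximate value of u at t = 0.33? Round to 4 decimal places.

1.7815

Heun: k1 = f(t_n, u_n); k2 = f(t_n + h, u_n + h·k1); u_{n+1} = u_n + (h/2)·(k1 + k2).
t=0.000000, u=2.440000:
  k1 = f(0.000000, 2.440000) = -2.540000
  k2 = f(0.110000, 2.160600) = -2.120900
  u ← 2.440000 + (0.11/2)·(-2.540000 + (-2.120900)) = 2.183650
t=0.110000, u=2.183650:
  k1 = f(0.110000, 2.183650) = -2.155476
  k2 = f(0.220000, 1.946548) = -1.799822
  u ← 2.183650 + (0.11/2)·(-2.155476 + (-1.799822)) = 1.966109
t=0.220000, u=1.966109:
  k1 = f(0.220000, 1.966109) = -1.829164
  k2 = f(0.330000, 1.764901) = -1.527352
  u ← 1.966109 + (0.11/2)·(-1.829164 + (-1.527352)) = 1.781501
u(0.33) ≈ 1.7815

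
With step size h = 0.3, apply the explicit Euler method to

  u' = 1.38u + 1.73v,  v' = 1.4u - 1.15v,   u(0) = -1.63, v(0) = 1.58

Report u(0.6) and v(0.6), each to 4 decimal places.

Euler on (u,v): u_{n+1} = u_n + h·u', v_{n+1} = v_n + h·v'.
0.000000: (-1.630000, 1.580000); f=(0.484000, -4.099000) → (-1.484800, 0.350300)
0.300000: (-1.484800, 0.350300); f=(-1.443005, -2.481565) → (-1.917701, -0.394169)
(u(0.6), v(0.6)) ≈ (-1.9177, -0.3942)

-1.9177, -0.3942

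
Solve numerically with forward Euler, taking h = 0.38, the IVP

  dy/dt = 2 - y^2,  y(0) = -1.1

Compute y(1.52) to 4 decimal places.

Euler: y_{n+1} = y_n + h·f(t_n, y_n).
t=0.000000, y=-1.100000: f=0.790000 → y ← -1.100000 + 0.38·0.790000 = -0.799800
t=0.380000, y=-0.799800: f=1.360320 → y ← -0.799800 + 0.38·1.360320 = -0.282878
t=0.760000, y=-0.282878: f=1.919980 → y ← -0.282878 + 0.38·1.919980 = 0.446714
t=1.140000, y=0.446714: f=1.800447 → y ← 0.446714 + 0.38·1.800447 = 1.130884
y(1.52) ≈ 1.1309

1.1309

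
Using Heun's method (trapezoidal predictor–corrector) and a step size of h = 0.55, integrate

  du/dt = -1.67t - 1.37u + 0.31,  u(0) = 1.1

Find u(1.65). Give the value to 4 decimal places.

Heun: k1 = f(t_n, u_n); k2 = f(t_n + h, u_n + h·k1); u_{n+1} = u_n + (h/2)·(k1 + k2).
t=0.000000, u=1.100000:
  k1 = f(0.000000, 1.100000) = -1.197000
  k2 = f(0.550000, 0.441650) = -1.213560
  u ← 1.100000 + (0.55/2)·(-1.197000 + (-1.213560)) = 0.437096
t=0.550000, u=0.437096:
  k1 = f(0.550000, 0.437096) = -1.207321
  k2 = f(1.100000, -0.226931) = -1.216105
  u ← 0.437096 + (0.55/2)·(-1.207321 + (-1.216105)) = -0.229346
t=1.100000, u=-0.229346:
  k1 = f(1.100000, -0.229346) = -1.212796
  k2 = f(1.650000, -0.896384) = -1.217454
  u ← -0.229346 + (0.55/2)·(-1.212796 + (-1.217454)) = -0.897665
u(1.65) ≈ -0.8977

-0.8977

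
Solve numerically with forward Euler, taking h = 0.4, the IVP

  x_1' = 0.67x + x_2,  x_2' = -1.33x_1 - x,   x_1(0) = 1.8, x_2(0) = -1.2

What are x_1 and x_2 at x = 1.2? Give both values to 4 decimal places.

-0.4294, -3.6400

Euler on (x_1,x_2): x_1_{n+1} = x_1_n + h·x_1', x_2_{n+1} = x_2_n + h·x_2'.
0.000000: (1.800000, -1.200000); f=(-1.200000, -2.394000) → (1.320000, -2.157600)
0.400000: (1.320000, -2.157600); f=(-1.889600, -2.155600) → (0.564160, -3.019840)
0.800000: (0.564160, -3.019840); f=(-2.483840, -1.550333) → (-0.429376, -3.639973)
(x_1(1.2), x_2(1.2)) ≈ (-0.4294, -3.6400)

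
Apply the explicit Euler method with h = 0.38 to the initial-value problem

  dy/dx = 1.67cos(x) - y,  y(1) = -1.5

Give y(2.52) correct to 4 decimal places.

-0.5097

Euler: y_{n+1} = y_n + h·f(x_n, y_n).
x=1.000000, y=-1.500000: f=2.402305 → y ← -1.500000 + 0.38·2.402305 = -0.587124
x=1.380000, y=-0.587124: f=0.903824 → y ← -0.587124 + 0.38·0.903824 = -0.243671
x=1.760000, y=-0.243671: f=-0.070417 → y ← -0.243671 + 0.38·(-0.070417) = -0.270430
x=2.140000, y=-0.270430: f=-0.629636 → y ← -0.270430 + 0.38·(-0.629636) = -0.509691
y(2.52) ≈ -0.5097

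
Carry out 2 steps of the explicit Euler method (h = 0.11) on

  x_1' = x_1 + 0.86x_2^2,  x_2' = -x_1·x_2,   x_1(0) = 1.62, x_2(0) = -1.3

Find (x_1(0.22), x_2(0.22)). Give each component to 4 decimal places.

2.2814, -0.8382

Euler on (x_1,x_2): x_1_{n+1} = x_1_n + h·x_1', x_2_{n+1} = x_2_n + h·x_2'.
0.000000: (1.620000, -1.300000); f=(3.073400, 2.106000) → (1.958074, -1.068340)
0.110000: (1.958074, -1.068340); f=(2.939635, 2.091889) → (2.281434, -0.838232)
(x_1(0.22), x_2(0.22)) ≈ (2.2814, -0.8382)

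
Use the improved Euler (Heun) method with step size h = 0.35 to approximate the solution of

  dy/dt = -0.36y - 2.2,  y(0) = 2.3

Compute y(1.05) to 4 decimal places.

Heun: k1 = f(t_n, y_n); k2 = f(t_n + h, y_n + h·k1); y_{n+1} = y_n + (h/2)·(k1 + k2).
t=0.000000, y=2.300000:
  k1 = f(0.000000, 2.300000) = -3.028000
  k2 = f(0.350000, 1.240200) = -2.646472
  y ← 2.300000 + (0.35/2)·(-3.028000 + (-2.646472)) = 1.306967
t=0.350000, y=1.306967:
  k1 = f(0.350000, 1.306967) = -2.670508
  k2 = f(0.700000, 0.372290) = -2.334024
  y ← 1.306967 + (0.35/2)·(-2.670508 + (-2.334024)) = 0.431174
t=0.700000, y=0.431174:
  k1 = f(0.700000, 0.431174) = -2.355223
  k2 = f(1.050000, -0.393154) = -2.058465
  y ← 0.431174 + (0.35/2)·(-2.355223 + (-2.058465)) = -0.341221
y(1.05) ≈ -0.3412

-0.3412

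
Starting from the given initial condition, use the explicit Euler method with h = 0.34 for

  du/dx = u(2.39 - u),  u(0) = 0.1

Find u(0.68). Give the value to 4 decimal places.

0.3116

Euler: u_{n+1} = u_n + h·f(x_n, u_n).
x=0.000000, u=0.100000: f=0.229000 → u ← 0.100000 + 0.34·0.229000 = 0.177860
x=0.340000, u=0.177860: f=0.393451 → u ← 0.177860 + 0.34·0.393451 = 0.311633
u(0.68) ≈ 0.3116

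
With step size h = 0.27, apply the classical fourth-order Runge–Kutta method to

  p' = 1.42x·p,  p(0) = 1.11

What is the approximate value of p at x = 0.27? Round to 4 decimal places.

RK4: k1 = f(x_n, p_n); k2 = f(x_n + h/2, p_n + (h/2)·k1); k3 = f(x_n + h/2, p_n + (h/2)·k2); k4 = f(x_n + h, p_n + h·k3); p_{n+1} = p_n + (h/6)·(k1 + 2k2 + 2k3 + k4).
x=0.000000, p=1.110000:
  k1 = f(0.000000, 1.110000) = 0.000000
  k2 = f(0.135000, 1.110000) = 0.212787
  k3 = f(0.135000, 1.138726) = 0.218294
  k4 = f(0.270000, 1.168939) = 0.448171
  p ← 1.110000 + (0.27/6)·(k1 + 2k2 + 2k3 + k4) = 1.168965
p(0.27) ≈ 1.1690

1.1690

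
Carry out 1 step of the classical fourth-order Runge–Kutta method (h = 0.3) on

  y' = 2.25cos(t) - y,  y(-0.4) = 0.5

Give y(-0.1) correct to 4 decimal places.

RK4: k1 = f(t_n, y_n); k2 = f(t_n + h/2, y_n + (h/2)·k1); k3 = f(t_n + h/2, y_n + (h/2)·k2); k4 = f(t_n + h, y_n + h·k3); y_{n+1} = y_n + (h/6)·(k1 + 2k2 + 2k3 + k4).
t=-0.400000, y=0.500000:
  k1 = f(-0.400000, 0.500000) = 1.572387
  k2 = f(-0.250000, 0.735858) = 1.444195
  k3 = f(-0.250000, 0.716629) = 1.463424
  k4 = f(-0.100000, 0.939027) = 1.299732
  y ← 0.500000 + (0.3/6)·(k1 + 2k2 + 2k3 + k4) = 0.934368
y(-0.1) ≈ 0.9344

0.9344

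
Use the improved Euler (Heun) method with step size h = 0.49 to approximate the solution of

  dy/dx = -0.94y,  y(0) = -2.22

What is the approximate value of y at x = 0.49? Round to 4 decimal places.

Heun: k1 = f(x_n, y_n); k2 = f(x_n + h, y_n + h·k1); y_{n+1} = y_n + (h/2)·(k1 + k2).
x=0.000000, y=-2.220000:
  k1 = f(0.000000, -2.220000) = 2.086800
  k2 = f(0.490000, -1.197468) = 1.125620
  y ← -2.220000 + (0.49/2)·(2.086800 + 1.125620) = -1.432957
y(0.49) ≈ -1.4330

-1.4330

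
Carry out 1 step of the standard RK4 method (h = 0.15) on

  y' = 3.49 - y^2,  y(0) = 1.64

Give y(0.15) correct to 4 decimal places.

1.7343

RK4: k1 = f(x_n, y_n); k2 = f(x_n + h/2, y_n + (h/2)·k1); k3 = f(x_n + h/2, y_n + (h/2)·k2); k4 = f(x_n + h, y_n + h·k3); y_{n+1} = y_n + (h/6)·(k1 + 2k2 + 2k3 + k4).
x=0.000000, y=1.640000:
  k1 = f(0.000000, 1.640000) = 0.800400
  k2 = f(0.075000, 1.700030) = 0.599898
  k3 = f(0.075000, 1.684992) = 0.650801
  k4 = f(0.150000, 1.737620) = 0.470676
  y ← 1.640000 + (0.15/6)·(k1 + 2k2 + 2k3 + k4) = 1.734312
y(0.15) ≈ 1.7343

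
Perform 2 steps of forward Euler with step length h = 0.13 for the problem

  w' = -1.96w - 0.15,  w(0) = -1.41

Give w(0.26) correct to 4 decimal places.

Euler: w_{n+1} = w_n + h·f(t_n, w_n).
t=0.000000, w=-1.410000: f=2.613600 → w ← -1.410000 + 0.13·2.613600 = -1.070232
t=0.130000, w=-1.070232: f=1.947655 → w ← -1.070232 + 0.13·1.947655 = -0.817037
w(0.26) ≈ -0.8170

-0.8170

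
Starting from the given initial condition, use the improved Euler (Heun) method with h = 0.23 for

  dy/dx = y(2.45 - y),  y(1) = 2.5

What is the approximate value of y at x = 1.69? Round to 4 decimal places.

Heun: k1 = f(x_n, y_n); k2 = f(x_n + h, y_n + h·k1); y_{n+1} = y_n + (h/2)·(k1 + k2).
x=1.000000, y=2.500000:
  k1 = f(1.000000, 2.500000) = -0.125000
  k2 = f(1.230000, 2.471250) = -0.052514
  y ← 2.500000 + (0.23/2)·(-0.125000 + (-0.052514)) = 2.479586
x=1.230000, y=2.479586:
  k1 = f(1.230000, 2.479586) = -0.073361
  k2 = f(1.460000, 2.462713) = -0.031308
  y ← 2.479586 + (0.23/2)·(-0.073361 + (-0.031308)) = 2.467549
x=1.460000, y=2.467549:
  k1 = f(1.460000, 2.467549) = -0.043303
  k2 = f(1.690000, 2.457589) = -0.018651
  y ← 2.467549 + (0.23/2)·(-0.043303 + (-0.018651)) = 2.460424
y(1.69) ≈ 2.4604

2.4604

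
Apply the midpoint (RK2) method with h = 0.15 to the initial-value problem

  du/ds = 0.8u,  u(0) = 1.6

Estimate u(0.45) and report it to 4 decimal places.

Midpoint: k1 = f(s_n, u_n); k2 = f(s_n + h/2, u_n + (h/2)·k1); u_{n+1} = u_n + h·k2.
s=0.000000, u=1.600000:
  k1 = f(0.000000, 1.600000) = 1.280000
  k2 = f(0.075000, 1.696000) = 1.356800
  u ← 1.600000 + 0.15·1.356800 = 1.803520
s=0.150000, u=1.803520:
  k1 = f(0.150000, 1.803520) = 1.442816
  k2 = f(0.225000, 1.911731) = 1.529385
  u ← 1.803520 + 0.15·1.529385 = 2.032928
s=0.300000, u=2.032928:
  k1 = f(0.300000, 2.032928) = 1.626342
  k2 = f(0.375000, 2.154903) = 1.723923
  u ← 2.032928 + 0.15·1.723923 = 2.291516
u(0.45) ≈ 2.2915

2.2915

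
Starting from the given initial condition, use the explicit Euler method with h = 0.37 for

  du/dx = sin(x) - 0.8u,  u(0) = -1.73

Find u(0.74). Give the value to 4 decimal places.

Euler: u_{n+1} = u_n + h·f(x_n, u_n).
x=0.000000, u=-1.730000: f=1.384000 → u ← -1.730000 + 0.37·1.384000 = -1.217920
x=0.370000, u=-1.217920: f=1.335951 → u ← -1.217920 + 0.37·1.335951 = -0.723618
u(0.74) ≈ -0.7236

-0.7236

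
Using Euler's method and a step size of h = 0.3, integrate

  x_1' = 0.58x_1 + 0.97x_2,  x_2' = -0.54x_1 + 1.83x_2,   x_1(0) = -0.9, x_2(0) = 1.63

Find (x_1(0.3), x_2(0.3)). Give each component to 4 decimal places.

Euler on (x_1,x_2): x_1_{n+1} = x_1_n + h·x_1', x_2_{n+1} = x_2_n + h·x_2'.
0.000000: (-0.900000, 1.630000); f=(1.059100, 3.468900) → (-0.582270, 2.670670)
(x_1(0.3), x_2(0.3)) ≈ (-0.5823, 2.6707)

-0.5823, 2.6707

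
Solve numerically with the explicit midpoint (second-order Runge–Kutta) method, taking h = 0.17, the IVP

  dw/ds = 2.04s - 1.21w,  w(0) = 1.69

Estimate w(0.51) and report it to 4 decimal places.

1.1384

Midpoint: k1 = f(s_n, w_n); k2 = f(s_n + h/2, w_n + (h/2)·k1); w_{n+1} = w_n + h·k2.
s=0.000000, w=1.690000:
  k1 = f(0.000000, 1.690000) = -2.044900
  k2 = f(0.085000, 1.516183) = -1.661182
  w ← 1.690000 + 0.17·(-1.661182) = 1.407599
s=0.170000, w=1.407599:
  k1 = f(0.170000, 1.407599) = -1.356395
  k2 = f(0.255000, 1.292305) = -1.043490
  w ← 1.407599 + 0.17·(-1.043490) = 1.230206
s=0.340000, w=1.230206:
  k1 = f(0.340000, 1.230206) = -0.794949
  k2 = f(0.425000, 1.162635) = -0.539789
  w ← 1.230206 + 0.17·(-0.539789) = 1.138442
w(0.51) ≈ 1.1384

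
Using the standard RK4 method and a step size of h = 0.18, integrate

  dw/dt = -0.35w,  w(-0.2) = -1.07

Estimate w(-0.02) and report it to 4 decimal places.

RK4: k1 = f(t_n, w_n); k2 = f(t_n + h/2, w_n + (h/2)·k1); k3 = f(t_n + h/2, w_n + (h/2)·k2); k4 = f(t_n + h, w_n + h·k3); w_{n+1} = w_n + (h/6)·(k1 + 2k2 + 2k3 + k4).
t=-0.200000, w=-1.070000:
  k1 = f(-0.200000, -1.070000) = 0.374500
  k2 = f(-0.110000, -1.036295) = 0.362703
  k3 = f(-0.110000, -1.037357) = 0.363075
  k4 = f(-0.020000, -1.004647) = 0.351626
  w ← -1.070000 + (0.18/6)·(k1 + 2k2 + 2k3 + k4) = -1.004670
w(-0.02) ≈ -1.0047

-1.0047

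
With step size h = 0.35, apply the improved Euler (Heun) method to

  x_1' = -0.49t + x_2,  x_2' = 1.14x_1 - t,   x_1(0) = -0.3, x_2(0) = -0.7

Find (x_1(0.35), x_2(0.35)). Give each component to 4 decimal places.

-0.5960, -0.9298

Heun on (x_1,x_2): k1 = f(t_n, state_n); k2 = f(t_n + h, state_n + h·k1); state_{n+1} = state_n + (h/2)·(k1 + k2).
0.000000: (-0.300000, -0.700000)
  k1 = (-0.700000, -0.342000)
  predictor → (-0.545000, -0.819700)
  k2 = (-0.991200, -0.971300)
  → (-0.595960, -0.929827)
(x_1(0.35), x_2(0.35)) ≈ (-0.5960, -0.9298)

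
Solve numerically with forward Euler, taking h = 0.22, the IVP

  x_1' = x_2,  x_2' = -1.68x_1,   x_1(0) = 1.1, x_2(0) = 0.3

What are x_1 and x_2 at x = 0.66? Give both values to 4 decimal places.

1.0243, -0.9598

Euler on (x_1,x_2): x_1_{n+1} = x_1_n + h·x_1', x_2_{n+1} = x_2_n + h·x_2'.
0.000000: (1.100000, 0.300000); f=(0.300000, -1.848000) → (1.166000, -0.106560)
0.220000: (1.166000, -0.106560); f=(-0.106560, -1.958880) → (1.142557, -0.537514)
0.440000: (1.142557, -0.537514); f=(-0.537514, -1.919495) → (1.024304, -0.959803)
(x_1(0.66), x_2(0.66)) ≈ (1.0243, -0.9598)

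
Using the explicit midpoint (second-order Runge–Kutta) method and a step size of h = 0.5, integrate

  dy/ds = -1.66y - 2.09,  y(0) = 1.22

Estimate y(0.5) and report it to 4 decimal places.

0.0163

Midpoint: k1 = f(s_n, y_n); k2 = f(s_n + h/2, y_n + (h/2)·k1); y_{n+1} = y_n + h·k2.
s=0.000000, y=1.220000:
  k1 = f(0.000000, 1.220000) = -4.115200
  k2 = f(0.250000, 0.191200) = -2.407392
  y ← 1.220000 + 0.5·(-2.407392) = 0.016304
y(0.5) ≈ 0.0163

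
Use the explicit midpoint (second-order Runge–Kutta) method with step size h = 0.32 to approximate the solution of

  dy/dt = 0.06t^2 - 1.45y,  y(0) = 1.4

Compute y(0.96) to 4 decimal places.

Midpoint: k1 = f(t_n, y_n); k2 = f(t_n + h/2, y_n + (h/2)·k1); y_{n+1} = y_n + h·k2.
t=0.000000, y=1.400000:
  k1 = f(0.000000, 1.400000) = -2.030000
  k2 = f(0.160000, 1.075200) = -1.557504
  y ← 1.400000 + 0.32·(-1.557504) = 0.901599
t=0.320000, y=0.901599:
  k1 = f(0.320000, 0.901599) = -1.301174
  k2 = f(0.480000, 0.693411) = -0.991622
  y ← 0.901599 + 0.32·(-0.991622) = 0.584280
t=0.640000, y=0.584280:
  k1 = f(0.640000, 0.584280) = -0.822630
  k2 = f(0.800000, 0.452659) = -0.617956
  y ← 0.584280 + 0.32·(-0.617956) = 0.386534
y(0.96) ≈ 0.3865

0.3865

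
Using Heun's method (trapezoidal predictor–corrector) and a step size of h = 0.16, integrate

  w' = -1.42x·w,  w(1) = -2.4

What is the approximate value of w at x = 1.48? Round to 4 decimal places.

-1.0450

Heun: k1 = f(x_n, w_n); k2 = f(x_n + h, w_n + h·k1); w_{n+1} = w_n + (h/2)·(k1 + k2).
x=1.000000, w=-2.400000:
  k1 = f(1.000000, -2.400000) = 3.408000
  k2 = f(1.160000, -1.854720) = 3.055095
  w ← -2.400000 + (0.16/2)·(3.408000 + 3.055095) = -1.882952
x=1.160000, w=-1.882952:
  k1 = f(1.160000, -1.882952) = 3.101599
  k2 = f(1.320000, -1.386697) = 2.599224
  w ← -1.882952 + (0.16/2)·(3.101599 + 2.599224) = -1.426887
x=1.320000, w=-1.426887:
  k1 = f(1.320000, -1.426887) = 2.674556
  k2 = f(1.480000, -0.998958) = 2.099409
  w ← -1.426887 + (0.16/2)·(2.674556 + 2.099409) = -1.044969
w(1.48) ≈ -1.0450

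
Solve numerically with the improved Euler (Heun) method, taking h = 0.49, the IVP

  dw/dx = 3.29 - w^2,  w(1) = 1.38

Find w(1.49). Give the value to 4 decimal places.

1.4869

Heun: k1 = f(x_n, w_n); k2 = f(x_n + h, w_n + h·k1); w_{n+1} = w_n + (h/2)·(k1 + k2).
x=1.000000, w=1.380000:
  k1 = f(1.000000, 1.380000) = 1.385600
  k2 = f(1.490000, 2.058944) = -0.949250
  w ← 1.380000 + (0.49/2)·(1.385600 + (-0.949250)) = 1.486906
w(1.49) ≈ 1.4869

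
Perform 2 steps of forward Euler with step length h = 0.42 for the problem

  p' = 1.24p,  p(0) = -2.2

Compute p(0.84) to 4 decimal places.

-5.0882

Euler: p_{n+1} = p_n + h·f(t_n, p_n).
t=0.000000, p=-2.200000: f=-2.728000 → p ← -2.200000 + 0.42·(-2.728000) = -3.345760
t=0.420000, p=-3.345760: f=-4.148742 → p ← -3.345760 + 0.42·(-4.148742) = -5.088232
p(0.84) ≈ -5.0882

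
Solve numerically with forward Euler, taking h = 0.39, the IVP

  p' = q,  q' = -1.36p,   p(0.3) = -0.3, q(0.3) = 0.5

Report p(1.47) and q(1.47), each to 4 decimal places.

0.4308, 0.6342

Euler on (p,q): p_{n+1} = p_n + h·p', q_{n+1} = q_n + h·q'.
0.300000: (-0.300000, 0.500000); f=(0.500000, 0.408000) → (-0.105000, 0.659120)
0.690000: (-0.105000, 0.659120); f=(0.659120, 0.142800) → (0.152057, 0.714812)
1.080000: (0.152057, 0.714812); f=(0.714812, -0.206797) → (0.430833, 0.634161)
(p(1.47), q(1.47)) ≈ (0.4308, 0.6342)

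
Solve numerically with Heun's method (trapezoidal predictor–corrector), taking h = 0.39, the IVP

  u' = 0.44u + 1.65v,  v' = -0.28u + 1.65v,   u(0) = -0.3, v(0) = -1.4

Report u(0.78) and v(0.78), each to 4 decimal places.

-4.1176, -4.2823

Heun on (u,v): k1 = f(t_n, state_n); k2 = f(t_n + h, state_n + h·k1); state_{n+1} = state_n + (h/2)·(k1 + k2).
0.000000: (-0.300000, -1.400000)
  k1 = (-2.442000, -2.226000)
  predictor → (-1.252380, -2.268140)
  k2 = (-4.293478, -3.391765)
  → (-1.613418, -2.495464)
0.390000: (-1.613418, -2.495464)
  k1 = (-4.827420, -3.665759)
  predictor → (-3.496112, -3.925110)
  k2 = (-8.014721, -5.497520)
  → (-4.117636, -4.282303)
(u(0.78), v(0.78)) ≈ (-4.1176, -4.2823)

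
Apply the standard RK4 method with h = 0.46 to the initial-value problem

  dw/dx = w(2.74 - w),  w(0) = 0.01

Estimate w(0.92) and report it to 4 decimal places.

RK4: k1 = f(x_n, w_n); k2 = f(x_n + h/2, w_n + (h/2)·k1); k3 = f(x_n + h/2, w_n + (h/2)·k2); k4 = f(x_n + h, w_n + h·k3); w_{n+1} = w_n + (h/6)·(k1 + 2k2 + 2k3 + k4).
x=0.000000, w=0.010000:
  k1 = f(0.000000, 0.010000) = 0.027300
  k2 = f(0.230000, 0.016279) = 0.044339
  k3 = f(0.230000, 0.020198) = 0.054935
  k4 = f(0.460000, 0.035270) = 0.095396
  w ← 0.010000 + (0.46/6)·(k1 + 2k2 + 2k3 + k4) = 0.034629
x=0.460000, w=0.034629:
  k1 = f(0.460000, 0.034629) = 0.093684
  k2 = f(0.690000, 0.056176) = 0.150766
  k3 = f(0.690000, 0.069305) = 0.185092
  k4 = f(0.920000, 0.119771) = 0.313828
  w ← 0.034629 + (0.46/6)·(k1 + 2k2 + 2k3 + k4) = 0.117370
w(0.92) ≈ 0.1174

0.1174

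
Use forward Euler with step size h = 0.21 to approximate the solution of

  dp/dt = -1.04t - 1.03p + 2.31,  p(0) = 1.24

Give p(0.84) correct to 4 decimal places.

Euler: p_{n+1} = p_n + h·f(t_n, p_n).
t=0.000000, p=1.240000: f=1.032800 → p ← 1.240000 + 0.21·1.032800 = 1.456888
t=0.210000, p=1.456888: f=0.591005 → p ← 1.456888 + 0.21·0.591005 = 1.580999
t=0.420000, p=1.580999: f=0.244771 → p ← 1.580999 + 0.21·0.244771 = 1.632401
t=0.630000, p=1.632401: f=-0.026573 → p ← 1.632401 + 0.21·(-0.026573) = 1.626821
p(0.84) ≈ 1.6268

1.6268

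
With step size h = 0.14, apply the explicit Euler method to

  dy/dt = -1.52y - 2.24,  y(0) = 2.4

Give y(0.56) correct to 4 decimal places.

Euler: y_{n+1} = y_n + h·f(t_n, y_n).
t=0.000000, y=2.400000: f=-5.888000 → y ← 2.400000 + 0.14·(-5.888000) = 1.575680
t=0.140000, y=1.575680: f=-4.635034 → y ← 1.575680 + 0.14·(-4.635034) = 0.926775
t=0.280000, y=0.926775: f=-3.648698 → y ← 0.926775 + 0.14·(-3.648698) = 0.415958
t=0.420000, y=0.415958: f=-2.872255 → y ← 0.415958 + 0.14·(-2.872255) = 0.013842
y(0.56) ≈ 0.0138

0.0138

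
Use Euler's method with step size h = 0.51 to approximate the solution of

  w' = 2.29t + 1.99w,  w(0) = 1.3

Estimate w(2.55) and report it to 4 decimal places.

58.8644

Euler: w_{n+1} = w_n + h·f(t_n, w_n).
t=0.000000, w=1.300000: f=2.587000 → w ← 1.300000 + 0.51·2.587000 = 2.619370
t=0.510000, w=2.619370: f=6.380446 → w ← 2.619370 + 0.51·6.380446 = 5.873398
t=1.020000, w=5.873398: f=14.023861 → w ← 5.873398 + 0.51·14.023861 = 13.025567
t=1.530000, w=13.025567: f=29.424578 → w ← 13.025567 + 0.51·29.424578 = 28.032102
t=2.040000, w=28.032102: f=60.455482 → w ← 28.032102 + 0.51·60.455482 = 58.864398
w(2.55) ≈ 58.8644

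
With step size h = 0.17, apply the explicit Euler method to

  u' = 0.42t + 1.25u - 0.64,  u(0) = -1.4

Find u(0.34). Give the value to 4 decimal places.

-2.2868

Euler: u_{n+1} = u_n + h·f(t_n, u_n).
t=0.000000, u=-1.400000: f=-2.390000 → u ← -1.400000 + 0.17·(-2.390000) = -1.806300
t=0.170000, u=-1.806300: f=-2.826475 → u ← -1.806300 + 0.17·(-2.826475) = -2.286801
u(0.34) ≈ -2.2868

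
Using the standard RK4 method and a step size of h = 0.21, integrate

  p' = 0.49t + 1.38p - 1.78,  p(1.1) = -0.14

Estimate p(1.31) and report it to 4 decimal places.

RK4: k1 = f(t_n, p_n); k2 = f(t_n + h/2, p_n + (h/2)·k1); k3 = f(t_n + h/2, p_n + (h/2)·k2); k4 = f(t_n + h, p_n + h·k3); p_{n+1} = p_n + (h/6)·(k1 + 2k2 + 2k3 + k4).
t=1.100000, p=-0.140000:
  k1 = f(1.100000, -0.140000) = -1.434200
  k2 = f(1.205000, -0.290591) = -1.590566
  k3 = f(1.205000, -0.307009) = -1.613223
  k4 = f(1.310000, -0.478777) = -1.798812
  p ← -0.140000 + (0.21/6)·(k1 + 2k2 + 2k3 + k4) = -0.477421
p(1.31) ≈ -0.4774

-0.4774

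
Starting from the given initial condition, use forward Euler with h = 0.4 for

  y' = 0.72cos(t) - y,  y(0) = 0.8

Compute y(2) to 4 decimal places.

Euler: y_{n+1} = y_n + h·f(t_n, y_n).
t=0.000000, y=0.800000: f=-0.080000 → y ← 0.800000 + 0.4·(-0.080000) = 0.768000
t=0.400000, y=0.768000: f=-0.104836 → y ← 0.768000 + 0.4·(-0.104836) = 0.726066
t=0.800000, y=0.726066: f=-0.224437 → y ← 0.726066 + 0.4·(-0.224437) = 0.636291
t=1.200000, y=0.636291: f=-0.375393 → y ← 0.636291 + 0.4·(-0.375393) = 0.486134
t=1.600000, y=0.486134: f=-0.507157 → y ← 0.486134 + 0.4·(-0.507157) = 0.283271
y(2) ≈ 0.2833

0.2833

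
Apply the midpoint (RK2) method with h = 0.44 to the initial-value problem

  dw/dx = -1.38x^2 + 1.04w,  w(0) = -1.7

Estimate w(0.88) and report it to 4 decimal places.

-4.4866

Midpoint: k1 = f(x_n, w_n); k2 = f(x_n + h/2, w_n + (h/2)·k1); w_{n+1} = w_n + h·k2.
x=0.000000, w=-1.700000:
  k1 = f(0.000000, -1.700000) = -1.768000
  k2 = f(0.220000, -2.088960) = -2.239310
  w ← -1.700000 + 0.44·(-2.239310) = -2.685297
x=0.440000, w=-2.685297:
  k1 = f(0.440000, -2.685297) = -3.059876
  k2 = f(0.660000, -3.358469) = -4.093936
  w ← -2.685297 + 0.44·(-4.093936) = -4.486628
w(0.88) ≈ -4.4866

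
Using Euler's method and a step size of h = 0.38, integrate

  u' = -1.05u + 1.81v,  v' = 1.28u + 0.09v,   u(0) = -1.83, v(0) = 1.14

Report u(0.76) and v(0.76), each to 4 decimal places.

Euler on (u,v): u_{n+1} = u_n + h·u', v_{n+1} = v_n + h·v'.
0.000000: (-1.830000, 1.140000); f=(3.984900, -2.239800) → (-0.315738, 0.288876)
0.380000: (-0.315738, 0.288876); f=(0.854390, -0.378146) → (0.008930, 0.145181)
(u(0.76), v(0.76)) ≈ (0.0089, 0.1452)

0.0089, 0.1452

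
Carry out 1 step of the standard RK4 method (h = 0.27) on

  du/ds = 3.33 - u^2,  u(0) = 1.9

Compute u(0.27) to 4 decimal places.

RK4: k1 = f(s_n, u_n); k2 = f(s_n + h/2, u_n + (h/2)·k1); k3 = f(s_n + h/2, u_n + (h/2)·k2); k4 = f(s_n + h, u_n + h·k3); u_{n+1} = u_n + (h/6)·(k1 + 2k2 + 2k3 + k4).
s=0.000000, u=1.900000:
  k1 = f(0.000000, 1.900000) = -0.280000
  k2 = f(0.135000, 1.862200) = -0.137789
  k3 = f(0.135000, 1.881399) = -0.209660
  k4 = f(0.270000, 1.843392) = -0.068093
  u ← 1.900000 + (0.27/6)·(k1 + 2k2 + 2k3 + k4) = 1.853065
u(0.27) ≈ 1.8531

1.8531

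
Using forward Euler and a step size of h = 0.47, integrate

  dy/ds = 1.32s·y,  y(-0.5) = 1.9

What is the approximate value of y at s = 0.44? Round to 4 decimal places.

Euler: y_{n+1} = y_n + h·f(s_n, y_n).
s=-0.500000, y=1.900000: f=-1.254000 → y ← 1.900000 + 0.47·(-1.254000) = 1.310620
s=-0.030000, y=1.310620: f=-0.051901 → y ← 1.310620 + 0.47·(-0.051901) = 1.286227
y(0.44) ≈ 1.2862

1.2862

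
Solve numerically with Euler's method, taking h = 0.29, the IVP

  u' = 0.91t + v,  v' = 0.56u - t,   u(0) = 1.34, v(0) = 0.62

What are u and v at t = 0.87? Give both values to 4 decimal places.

Euler on (u,v): u_{n+1} = u_n + h·u', v_{n+1} = v_n + h·v'.
0.000000: (1.340000, 0.620000); f=(0.620000, 0.750400) → (1.519800, 0.837616)
0.290000: (1.519800, 0.837616); f=(1.101516, 0.561088) → (1.839240, 1.000332)
0.580000: (1.839240, 1.000332); f=(1.528132, 0.449974) → (2.282398, 1.130824)
(u(0.87), v(0.87)) ≈ (2.2824, 1.1308)

2.2824, 1.1308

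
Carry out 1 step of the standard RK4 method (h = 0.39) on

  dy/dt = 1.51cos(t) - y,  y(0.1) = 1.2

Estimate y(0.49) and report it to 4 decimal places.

1.2742

RK4: k1 = f(t_n, y_n); k2 = f(t_n + h/2, y_n + (h/2)·k1); k3 = f(t_n + h/2, y_n + (h/2)·k2); k4 = f(t_n + h, y_n + h·k3); y_{n+1} = y_n + (h/6)·(k1 + 2k2 + 2k3 + k4).
t=0.100000, y=1.200000:
  k1 = f(0.100000, 1.200000) = 0.302456
  k2 = f(0.295000, 1.258979) = 0.185792
  k3 = f(0.295000, 1.236229) = 0.208542
  k4 = f(0.490000, 1.281331) = 0.050991
  y ← 1.200000 + (0.39/6)·(k1 + 2k2 + 2k3 + k4) = 1.274238
y(0.49) ≈ 1.2742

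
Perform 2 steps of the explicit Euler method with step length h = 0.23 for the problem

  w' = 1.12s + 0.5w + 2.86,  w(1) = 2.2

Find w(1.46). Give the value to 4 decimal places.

Euler: w_{n+1} = w_n + h·f(s_n, w_n).
s=1.000000, w=2.200000: f=5.080000 → w ← 2.200000 + 0.23·5.080000 = 3.368400
s=1.230000, w=3.368400: f=5.921800 → w ← 3.368400 + 0.23·5.921800 = 4.730414
w(1.46) ≈ 4.7304

4.7304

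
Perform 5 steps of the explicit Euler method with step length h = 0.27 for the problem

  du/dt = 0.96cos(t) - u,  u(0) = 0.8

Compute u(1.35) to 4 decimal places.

Euler: u_{n+1} = u_n + h·f(t_n, u_n).
t=0.000000, u=0.800000: f=0.160000 → u ← 0.800000 + 0.27·0.160000 = 0.843200
t=0.270000, u=0.843200: f=0.082020 → u ← 0.843200 + 0.27·0.082020 = 0.865345
t=0.540000, u=0.865345: f=-0.041945 → u ← 0.865345 + 0.27·(-0.041945) = 0.854020
t=0.810000, u=0.854020: f=-0.192102 → u ← 0.854020 + 0.27·(-0.192102) = 0.802153
t=1.080000, u=0.802153: f=-0.349678 → u ← 0.802153 + 0.27·(-0.349678) = 0.707740
u(1.35) ≈ 0.7077

0.7077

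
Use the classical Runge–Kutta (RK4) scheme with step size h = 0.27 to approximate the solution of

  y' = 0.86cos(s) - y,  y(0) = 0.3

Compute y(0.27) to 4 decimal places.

0.4299

RK4: k1 = f(s_n, y_n); k2 = f(s_n + h/2, y_n + (h/2)·k1); k3 = f(s_n + h/2, y_n + (h/2)·k2); k4 = f(s_n + h, y_n + h·k3); y_{n+1} = y_n + (h/6)·(k1 + 2k2 + 2k3 + k4).
s=0.000000, y=0.300000:
  k1 = f(0.000000, 0.300000) = 0.560000
  k2 = f(0.135000, 0.375600) = 0.476575
  k3 = f(0.135000, 0.364338) = 0.487838
  k4 = f(0.270000, 0.431716) = 0.397127
  y ← 0.300000 + (0.27/6)·(k1 + 2k2 + 2k3 + k4) = 0.429868
y(0.27) ≈ 0.4299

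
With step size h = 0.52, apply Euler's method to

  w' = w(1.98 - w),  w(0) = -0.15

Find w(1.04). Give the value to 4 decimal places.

-0.6936

Euler: w_{n+1} = w_n + h·f(t_n, w_n).
t=0.000000, w=-0.150000: f=-0.319500 → w ← -0.150000 + 0.52·(-0.319500) = -0.316140
t=0.520000, w=-0.316140: f=-0.725902 → w ← -0.316140 + 0.52·(-0.725902) = -0.693609
w(1.04) ≈ -0.6936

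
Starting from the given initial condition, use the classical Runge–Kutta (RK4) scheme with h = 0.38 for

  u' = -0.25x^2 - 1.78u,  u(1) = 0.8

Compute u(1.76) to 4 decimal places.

-0.0200

RK4: k1 = f(x_n, u_n); k2 = f(x_n + h/2, u_n + (h/2)·k1); k3 = f(x_n + h/2, u_n + (h/2)·k2); k4 = f(x_n + h, u_n + h·k3); u_{n+1} = u_n + (h/6)·(k1 + 2k2 + 2k3 + k4).
x=1.000000, u=0.800000:
  k1 = f(1.000000, 0.800000) = -1.674000
  k2 = f(1.190000, 0.481940) = -1.211878
  k3 = f(1.190000, 0.569743) = -1.368168
  k4 = f(1.380000, 0.280096) = -0.974671
  u ← 0.800000 + (0.38/6)·(k1 + 2k2 + 2k3 + k4) = 0.305445
x=1.380000, u=0.305445:
  k1 = f(1.380000, 0.305445) = -1.019792
  k2 = f(1.570000, 0.111684) = -0.815023
  k3 = f(1.570000, 0.150591) = -0.884276
  k4 = f(1.760000, -0.030580) = -0.719968
  u ← 0.305445 + (0.38/6)·(k1 + 2k2 + 2k3 + k4) = -0.019984
u(1.76) ≈ -0.0200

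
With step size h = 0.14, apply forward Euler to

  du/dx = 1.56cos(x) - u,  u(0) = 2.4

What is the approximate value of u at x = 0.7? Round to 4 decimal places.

1.8978

Euler: u_{n+1} = u_n + h·f(x_n, u_n).
x=0.000000, u=2.400000: f=-0.840000 → u ← 2.400000 + 0.14·(-0.840000) = 2.282400
x=0.140000, u=2.282400: f=-0.737663 → u ← 2.282400 + 0.14·(-0.737663) = 2.179127
x=0.280000, u=2.179127: f=-0.679881 → u ← 2.179127 + 0.14·(-0.679881) = 2.083944
x=0.420000, u=2.083944: f=-0.659525 → u ← 2.083944 + 0.14·(-0.659525) = 1.991610
x=0.560000, u=1.991610: f=-0.669892 → u ← 1.991610 + 0.14·(-0.669892) = 1.897825
u(0.7) ≈ 1.8978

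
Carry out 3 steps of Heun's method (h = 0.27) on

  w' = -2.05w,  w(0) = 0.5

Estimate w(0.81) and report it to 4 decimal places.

0.1078

Heun: k1 = f(t_n, w_n); k2 = f(t_n + h, w_n + h·k1); w_{n+1} = w_n + (h/2)·(k1 + k2).
t=0.000000, w=0.500000:
  k1 = f(0.000000, 0.500000) = -1.025000
  k2 = f(0.270000, 0.223250) = -0.457662
  w ← 0.500000 + (0.27/2)·(-1.025000 + (-0.457662)) = 0.299841
t=0.270000, w=0.299841:
  k1 = f(0.270000, 0.299841) = -0.614673
  k2 = f(0.540000, 0.133879) = -0.274452
  w ← 0.299841 + (0.27/2)·(-0.614673 + (-0.274452)) = 0.179809
t=0.540000, w=0.179809:
  k1 = f(0.540000, 0.179809) = -0.368608
  k2 = f(0.810000, 0.080285) = -0.164583
  w ← 0.179809 + (0.27/2)·(-0.368608 + (-0.164583)) = 0.107828
w(0.81) ≈ 0.1078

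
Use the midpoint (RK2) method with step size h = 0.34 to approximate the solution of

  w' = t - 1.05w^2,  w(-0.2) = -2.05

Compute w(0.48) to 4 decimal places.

Midpoint: k1 = f(t_n, w_n); k2 = f(t_n + h/2, w_n + (h/2)·k1); w_{n+1} = w_n + h·k2.
t=-0.200000, w=-2.050000:
  k1 = f(-0.200000, -2.050000) = -4.612625
  k2 = f(-0.030000, -2.834146) = -8.464004
  w ← -2.050000 + 0.34·(-8.464004) = -4.927761
t=0.140000, w=-4.927761:
  k1 = f(0.140000, -4.927761) = -25.356974
  k2 = f(0.310000, -9.238447) = -89.306350
  w ← -4.927761 + 0.34·(-89.306350) = -35.291920
w(0.48) ≈ -35.2919

-35.2919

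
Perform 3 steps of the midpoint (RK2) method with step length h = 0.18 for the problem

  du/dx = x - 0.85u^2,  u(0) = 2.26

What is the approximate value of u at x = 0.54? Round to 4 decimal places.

1.2528

Midpoint: k1 = f(x_n, u_n); k2 = f(x_n + h/2, u_n + (h/2)·k1); u_{n+1} = u_n + h·k2.
x=0.000000, u=2.260000:
  k1 = f(0.000000, 2.260000) = -4.341460
  k2 = f(0.090000, 1.869269) = -2.880040
  u ← 2.260000 + 0.18·(-2.880040) = 1.741593
x=0.180000, u=1.741593:
  k1 = f(0.180000, 1.741593) = -2.398173
  k2 = f(0.270000, 1.525757) = -1.708745
  u ← 1.741593 + 0.18·(-1.708745) = 1.434019
x=0.360000, u=1.434019:
  k1 = f(0.360000, 1.434019) = -1.387948
  k2 = f(0.450000, 1.309103) = -1.006689
  u ← 1.434019 + 0.18·(-1.006689) = 1.252815
u(0.54) ≈ 1.2528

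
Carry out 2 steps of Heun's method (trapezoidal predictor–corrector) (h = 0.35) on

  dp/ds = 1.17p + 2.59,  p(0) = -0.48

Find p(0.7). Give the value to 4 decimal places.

Heun: k1 = f(s_n, p_n); k2 = f(s_n + h, p_n + h·k1); p_{n+1} = p_n + (h/2)·(k1 + k2).
s=0.000000, p=-0.480000:
  k1 = f(0.000000, -0.480000) = 2.028400
  k2 = f(0.350000, 0.229940) = 2.859030
  p ← -0.480000 + (0.35/2)·(2.028400 + 2.859030) = 0.375300
s=0.350000, p=0.375300:
  k1 = f(0.350000, 0.375300) = 3.029101
  k2 = f(0.700000, 1.435486) = 4.269518
  p ← 0.375300 + (0.35/2)·(3.029101 + 4.269518) = 1.652559
p(0.7) ≈ 1.6526

1.6526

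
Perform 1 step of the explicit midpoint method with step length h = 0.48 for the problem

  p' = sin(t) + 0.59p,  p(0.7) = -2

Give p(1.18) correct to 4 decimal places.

-2.2152

Midpoint: k1 = f(t_n, p_n); k2 = f(t_n + h/2, p_n + (h/2)·k1); p_{n+1} = p_n + h·k2.
t=0.700000, p=-2.000000:
  k1 = f(0.700000, -2.000000) = -0.535782
  k2 = f(0.940000, -2.128588) = -0.448309
  p ← -2.000000 + 0.48·(-0.448309) = -2.215188
p(1.18) ≈ -2.2152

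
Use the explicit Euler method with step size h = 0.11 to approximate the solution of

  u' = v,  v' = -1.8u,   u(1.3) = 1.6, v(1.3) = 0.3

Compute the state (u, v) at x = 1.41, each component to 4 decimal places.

1.6330, -0.0168

Euler on (u,v): u_{n+1} = u_n + h·u', v_{n+1} = v_n + h·v'.
1.300000: (1.600000, 0.300000); f=(0.300000, -2.880000) → (1.633000, -0.016800)
(u(1.41), v(1.41)) ≈ (1.6330, -0.0168)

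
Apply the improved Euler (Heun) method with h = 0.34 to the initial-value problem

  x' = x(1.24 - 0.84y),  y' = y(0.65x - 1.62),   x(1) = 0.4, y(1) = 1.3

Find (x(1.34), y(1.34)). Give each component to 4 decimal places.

Heun on (x,y): k1 = f(t_n, state_n); k2 = f(t_n + h, state_n + h·k1); state_{n+1} = state_n + (h/2)·(k1 + k2).
1.000000: (0.400000, 1.300000)
  k1 = (0.059200, -1.768000)
  predictor → (0.420128, 0.698880)
  k2 = (0.274319, -0.941333)
  → (0.456698, 0.839413)
(x(1.34), y(1.34)) ≈ (0.4567, 0.8394)

0.4567, 0.8394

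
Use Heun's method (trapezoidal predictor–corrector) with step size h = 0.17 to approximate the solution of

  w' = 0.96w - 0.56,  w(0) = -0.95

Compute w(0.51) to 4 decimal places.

Heun: k1 = f(s_n, w_n); k2 = f(s_n + h, w_n + h·k1); w_{n+1} = w_n + (h/2)·(k1 + k2).
s=0.000000, w=-0.950000:
  k1 = f(0.000000, -0.950000) = -1.472000
  k2 = f(0.170000, -1.200240) = -1.712230
  w ← -0.950000 + (0.17/2)·(-1.472000 + (-1.712230)) = -1.220660
s=0.170000, w=-1.220660:
  k1 = f(0.170000, -1.220660) = -1.731833
  k2 = f(0.340000, -1.515071) = -2.014468
  w ← -1.220660 + (0.17/2)·(-1.731833 + (-2.014468)) = -1.539095
s=0.340000, w=-1.539095:
  k1 = f(0.340000, -1.539095) = -2.037531
  k2 = f(0.510000, -1.885476) = -2.370057
  w ← -1.539095 + (0.17/2)·(-2.037531 + (-2.370057)) = -1.913740
w(0.51) ≈ -1.9137

-1.9137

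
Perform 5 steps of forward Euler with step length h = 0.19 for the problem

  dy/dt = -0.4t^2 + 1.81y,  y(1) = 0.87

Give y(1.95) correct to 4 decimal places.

2.5561

Euler: y_{n+1} = y_n + h·f(t_n, y_n).
t=1.000000, y=0.870000: f=1.174700 → y ← 0.870000 + 0.19·1.174700 = 1.093193
t=1.190000, y=1.093193: f=1.412239 → y ← 1.093193 + 0.19·1.412239 = 1.361518
t=1.380000, y=1.361518: f=1.702588 → y ← 1.361518 + 0.19·1.702588 = 1.685010
t=1.570000, y=1.685010: f=2.063909 → y ← 1.685010 + 0.19·2.063909 = 2.077153
t=1.760000, y=2.077153: f=2.520607 → y ← 2.077153 + 0.19·2.520607 = 2.556068
y(1.95) ≈ 2.5561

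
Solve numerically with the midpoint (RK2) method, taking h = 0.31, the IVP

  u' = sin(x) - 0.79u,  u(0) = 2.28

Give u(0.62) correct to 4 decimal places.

Midpoint: k1 = f(x_n, u_n); k2 = f(x_n + h/2, u_n + (h/2)·k1); u_{n+1} = u_n + h·k2.
x=0.000000, u=2.280000:
  k1 = f(0.000000, 2.280000) = -1.801200
  k2 = f(0.155000, 2.000814) = -1.426263
  u ← 2.280000 + 0.31·(-1.426263) = 1.837858
x=0.310000, u=1.837858:
  k1 = f(0.310000, 1.837858) = -1.146850
  k2 = f(0.465000, 1.660097) = -0.863054
  u ← 1.837858 + 0.31·(-0.863054) = 1.570312
u(0.62) ≈ 1.5703

1.5703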